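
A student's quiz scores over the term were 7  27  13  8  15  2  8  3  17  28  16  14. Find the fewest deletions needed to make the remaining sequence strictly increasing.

7

Fewest deletions = n − (longest strictly increasing subsequence).
Patience tails:
7 → extends → [7]
27 → extends → [7, 27]
13 → replaces 27 → [7, 13]
8 → replaces 13 → [7, 8]
15 → extends → [7, 8, 15]
2 → replaces 7 → [2, 8, 15]
8 → already a tail → [2, 8, 15]
3 → replaces 8 → [2, 3, 15]
17 → extends → [2, 3, 15, 17]
28 → extends → [2, 3, 15, 17, 28]
16 → replaces 17 → [2, 3, 15, 16, 28]
14 → replaces 15 → [2, 3, 14, 16, 28]
Longest strictly increasing subsequence has length 5, so deletions = 12 − 5 = 7.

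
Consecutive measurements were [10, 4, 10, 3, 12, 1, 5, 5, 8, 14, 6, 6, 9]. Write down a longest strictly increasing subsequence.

4, 10, 12, 14

Patience tails give the LIS length; then backtrack through the dp parents:
10 → extends → [10]
4 → replaces 10 → [4]
10 → extends → [4, 10]
3 → replaces 4 → [3, 10]
12 → extends → [3, 10, 12]
1 → replaces 3 → [1, 10, 12]
5 → replaces 10 → [1, 5, 12]
5 → already a tail → [1, 5, 12]
8 → replaces 12 → [1, 5, 8]
14 → extends → [1, 5, 8, 14]
6 → replaces 8 → [1, 5, 6, 14]
6 → already a tail → [1, 5, 6, 14]
9 → replaces 14 → [1, 5, 6, 9]
Length 4; one witness is 4, 10, 12, 14.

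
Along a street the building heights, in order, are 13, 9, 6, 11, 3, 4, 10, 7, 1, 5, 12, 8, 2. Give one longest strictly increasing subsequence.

Patience tails give the LIS length; then backtrack through the dp parents:
13 → extends → [13]
9 → replaces 13 → [9]
6 → replaces 9 → [6]
11 → extends → [6, 11]
3 → replaces 6 → [3, 11]
4 → replaces 11 → [3, 4]
10 → extends → [3, 4, 10]
7 → replaces 10 → [3, 4, 7]
1 → replaces 3 → [1, 4, 7]
5 → replaces 7 → [1, 4, 5]
12 → extends → [1, 4, 5, 12]
8 → replaces 12 → [1, 4, 5, 8]
2 → replaces 4 → [1, 2, 5, 8]
Length 4; one witness is 3, 4, 10, 12.

3, 4, 10, 12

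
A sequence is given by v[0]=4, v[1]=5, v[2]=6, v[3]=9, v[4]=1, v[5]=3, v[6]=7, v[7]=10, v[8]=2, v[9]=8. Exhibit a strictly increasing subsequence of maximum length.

Patience tails give the LIS length; then backtrack through the dp parents:
4 → extends → [4]
5 → extends → [4, 5]
6 → extends → [4, 5, 6]
9 → extends → [4, 5, 6, 9]
1 → replaces 4 → [1, 5, 6, 9]
3 → replaces 5 → [1, 3, 6, 9]
7 → replaces 9 → [1, 3, 6, 7]
10 → extends → [1, 3, 6, 7, 10]
2 → replaces 3 → [1, 2, 6, 7, 10]
8 → replaces 10 → [1, 2, 6, 7, 8]
Length 5; one witness is 4, 5, 6, 9, 10.

4, 5, 6, 9, 10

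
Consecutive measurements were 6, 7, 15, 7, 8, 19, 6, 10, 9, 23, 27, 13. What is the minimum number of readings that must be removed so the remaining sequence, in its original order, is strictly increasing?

Fewest deletions = n − (longest strictly increasing subsequence).
i:      1  2  3  4  5  6  7  8  9 10 11 12
a[i]:   6  7 15  7  8 19  6 10  9 23 27 13
dp:     1  2  3  2  3  4  1  4  4  5  6  5
max dp = 6, so deletions = 12 − 6 = 6.

6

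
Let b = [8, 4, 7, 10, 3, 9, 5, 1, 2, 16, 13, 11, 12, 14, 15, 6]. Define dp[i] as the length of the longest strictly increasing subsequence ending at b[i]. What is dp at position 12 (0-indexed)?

dp[i] = 1 + max{dp[j] : j<i, b[j]<b[i]} (or 1 if no such j):
i:      0  1  2  3  4  5  6  7  8  9 10 11 12 13 14 15
b[i]:   8  4  7 10  3  9  5  1  2 16 13 11 12 14 15  6
dp:     1  1  2  3  1  3  2  1  2  4  4  4  5  6  7  3
At index 12 the value is 5.

5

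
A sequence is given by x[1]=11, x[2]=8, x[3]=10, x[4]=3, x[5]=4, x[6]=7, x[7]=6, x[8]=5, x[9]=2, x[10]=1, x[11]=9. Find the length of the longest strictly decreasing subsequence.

7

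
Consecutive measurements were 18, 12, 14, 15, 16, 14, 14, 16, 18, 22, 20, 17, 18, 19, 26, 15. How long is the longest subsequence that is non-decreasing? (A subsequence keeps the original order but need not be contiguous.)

9

Track the smallest tail for each achievable length (allowing ties):
18 → extends → [18]
12 → replaces 18 → [12]
14 → extends → [12, 14]
15 → extends → [12, 14, 15]
16 → extends → [12, 14, 15, 16]
14 → replaces 15 → [12, 14, 14, 16]
14 → replaces 16 → [12, 14, 14, 14]
16 → extends → [12, 14, 14, 14, 16]
18 → extends → [12, 14, 14, 14, 16, 18]
22 → extends → [12, 14, 14, 14, 16, 18, 22]
20 → replaces 22 → [12, 14, 14, 14, 16, 18, 20]
17 → replaces 18 → [12, 14, 14, 14, 16, 17, 20]
18 → replaces 20 → [12, 14, 14, 14, 16, 17, 18]
19 → extends → [12, 14, 14, 14, 16, 17, 18, 19]
26 → extends → [12, 14, 14, 14, 16, 17, 18, 19, 26]
15 → replaces 16 → [12, 14, 14, 14, 15, 17, 18, 19, 26]
Nine tails, so the longest non-decreasing subsequence has length 9 (e.g. 12, 14, 15, 16, 16, 18, 18, 19, 26).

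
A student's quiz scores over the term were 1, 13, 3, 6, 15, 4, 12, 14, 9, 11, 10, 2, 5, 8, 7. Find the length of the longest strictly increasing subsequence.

Track the smallest tail for each achievable length (strict):
1 → extends → [1]
13 → extends → [1, 13]
3 → replaces 13 → [1, 3]
6 → extends → [1, 3, 6]
15 → extends → [1, 3, 6, 15]
4 → replaces 6 → [1, 3, 4, 15]
12 → replaces 15 → [1, 3, 4, 12]
14 → extends → [1, 3, 4, 12, 14]
9 → replaces 12 → [1, 3, 4, 9, 14]
11 → replaces 14 → [1, 3, 4, 9, 11]
10 → replaces 11 → [1, 3, 4, 9, 10]
2 → replaces 3 → [1, 2, 4, 9, 10]
5 → replaces 9 → [1, 2, 4, 5, 10]
8 → replaces 10 → [1, 2, 4, 5, 8]
7 → replaces 8 → [1, 2, 4, 5, 7]
Five tails, so the longest strictly increasing subsequence has length 5 (e.g. 1, 3, 6, 12, 14).

5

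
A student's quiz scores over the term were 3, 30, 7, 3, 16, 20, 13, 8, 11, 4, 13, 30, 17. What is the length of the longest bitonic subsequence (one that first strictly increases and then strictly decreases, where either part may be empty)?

inc[i] = longest strictly increasing subsequence ending at i; dec[i] = longest strictly decreasing subsequence starting at i:
i:      1  2  3  4  5  6  7  8  9 10 11 12 13
a[i]:   3 30  7  3 16 20 13  8 11  4 13 30 17
inc:    1  2  2  1  3  4  3  3  4  2  5  6  6
dec:    1  5  2  1  4  4  3  2  2  1  1  2  1
Best peak at i=6 (value 20): inc=4, dec=4, length 4+4−1 = 7.

7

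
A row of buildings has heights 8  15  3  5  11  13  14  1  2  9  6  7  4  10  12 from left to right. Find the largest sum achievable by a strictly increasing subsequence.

46

Let S[i] be the best sum of a strictly increasing subsequence ending at i:
i:      1  2  3  4  5  6  7  8  9 10 11 12 13 14 15
a[i]:   8 15  3  5 11 13 14  1  2  9  6  7  4 10 12
S:      8 23  3  8 19 32 46  1  3 17 14 21  7 31 43
Maximum is 46 (e.g. 3 + 5 + 11 + 13 + 14).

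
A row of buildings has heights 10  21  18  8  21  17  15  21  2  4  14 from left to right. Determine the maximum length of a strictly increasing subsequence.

3

Track the smallest tail for each achievable length (strict):
10 → extends → [10]
21 → extends → [10, 21]
18 → replaces 21 → [10, 18]
8 → replaces 10 → [8, 18]
21 → extends → [8, 18, 21]
17 → replaces 18 → [8, 17, 21]
15 → replaces 17 → [8, 15, 21]
21 → already a tail → [8, 15, 21]
2 → replaces 8 → [2, 15, 21]
4 → replaces 15 → [2, 4, 21]
14 → replaces 21 → [2, 4, 14]
Three tails, so the longest strictly increasing subsequence has length 3 (e.g. 10, 18, 21).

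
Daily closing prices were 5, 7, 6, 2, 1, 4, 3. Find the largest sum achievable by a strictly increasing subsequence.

Let S[i] be the best sum of a strictly increasing subsequence ending at i:
i:      1  2  3  4  5  6  7
a[i]:   5  7  6  2  1  4  3
S:      5 12 11  2  1  6  5
Maximum is 12 (e.g. 5 + 7).

12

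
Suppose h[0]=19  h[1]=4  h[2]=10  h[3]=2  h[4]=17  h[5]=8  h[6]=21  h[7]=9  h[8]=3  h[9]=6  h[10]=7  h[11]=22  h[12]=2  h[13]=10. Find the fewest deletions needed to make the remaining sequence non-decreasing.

9

Fewest deletions = n − (longest non-decreasing subsequence).
Patience tails:
19 → extends → [19]
4 → replaces 19 → [4]
10 → extends → [4, 10]
2 → replaces 4 → [2, 10]
17 → extends → [2, 10, 17]
8 → replaces 10 → [2, 8, 17]
21 → extends → [2, 8, 17, 21]
9 → replaces 17 → [2, 8, 9, 21]
3 → replaces 8 → [2, 3, 9, 21]
6 → replaces 9 → [2, 3, 6, 21]
7 → replaces 21 → [2, 3, 6, 7]
22 → extends → [2, 3, 6, 7, 22]
2 → replaces 3 → [2, 2, 6, 7, 22]
10 → replaces 22 → [2, 2, 6, 7, 10]
Longest non-decreasing subsequence has length 5, so deletions = 14 − 5 = 9.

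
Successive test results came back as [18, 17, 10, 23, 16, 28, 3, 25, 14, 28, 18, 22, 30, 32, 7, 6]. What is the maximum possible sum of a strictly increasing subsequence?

Let S[i] be the best sum of a strictly increasing subsequence ending at i:
i:       1   2   3   4   5   6   7   8   9  10  11  12  13  14  15  16
a[i]:   18  17  10  23  16  28   3  25  14  28  18  22  30  32   7   6
S:      18  17  10  41  26  69   3  66  24  94  44  66 124 156  10   9
Maximum is 156 (e.g. 18 + 23 + 25 + 28 + 30 + 32).

156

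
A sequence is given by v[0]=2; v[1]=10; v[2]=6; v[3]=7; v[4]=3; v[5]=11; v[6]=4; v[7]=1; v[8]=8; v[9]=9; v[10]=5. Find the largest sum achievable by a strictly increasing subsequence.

Let S[i] be the best sum of a strictly increasing subsequence ending at i:
i:      0  1  2  3  4  5  6  7  8  9 10
v[i]:   2 10  6  7  3 11  4  1  8  9  5
S:      2 12  8 15  5 26  9  1 23 32 14
Maximum is 32 (e.g. 2 + 6 + 7 + 8 + 9).

32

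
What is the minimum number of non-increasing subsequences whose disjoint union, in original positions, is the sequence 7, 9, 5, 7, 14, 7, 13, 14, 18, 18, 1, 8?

5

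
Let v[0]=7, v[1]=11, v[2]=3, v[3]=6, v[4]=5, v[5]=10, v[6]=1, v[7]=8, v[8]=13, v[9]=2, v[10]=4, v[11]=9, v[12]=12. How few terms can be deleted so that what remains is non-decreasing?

8

Fewest deletions = n − (longest non-decreasing subsequence).
i:      0  1  2  3  4  5  6  7  8  9 10 11 12
v[i]:   7 11  3  6  5 10  1  8 13  2  4  9 12
dp:     1  2  1  2  2  3  1  3  4  2  3  4  5
max dp = 5, so deletions = 13 − 5 = 8.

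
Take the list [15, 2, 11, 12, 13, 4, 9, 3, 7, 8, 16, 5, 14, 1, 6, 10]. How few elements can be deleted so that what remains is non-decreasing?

11

Fewest deletions = n − (longest non-decreasing subsequence).
i:      1  2  3  4  5  6  7  8  9 10 11 12 13 14 15 16
a[i]:  15  2 11 12 13  4  9  3  7  8 16  5 14  1  6 10
dp:     1  1  2  3  4  2  3  2  3  4  5  3  5  1  4  5
max dp = 5, so deletions = 16 − 5 = 11.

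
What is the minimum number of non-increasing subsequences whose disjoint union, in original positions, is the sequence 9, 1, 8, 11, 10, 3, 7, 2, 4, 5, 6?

5

Place each on the leftmost legal pile:
9 → new pile 1 (tops now [9])
1 → pile 1 (tops now [1])
8 → new pile 2 (tops now [1, 8])
11 → new pile 3 (tops now [1, 8, 11])
10 → pile 3 (tops now [1, 8, 10])
3 → pile 2 (tops now [1, 3, 10])
7 → pile 3 (tops now [1, 3, 7])
2 → pile 2 (tops now [1, 2, 7])
4 → pile 3 (tops now [1, 2, 4])
5 → new pile 4 (tops now [1, 2, 4, 5])
6 → new pile 5 (tops now [1, 2, 4, 5, 6])
Five piles.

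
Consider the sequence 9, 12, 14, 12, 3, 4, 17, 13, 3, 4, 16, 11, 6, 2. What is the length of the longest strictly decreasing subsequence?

5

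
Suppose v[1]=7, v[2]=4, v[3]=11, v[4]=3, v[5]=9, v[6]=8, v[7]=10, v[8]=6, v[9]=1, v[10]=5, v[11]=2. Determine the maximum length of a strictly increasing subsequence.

3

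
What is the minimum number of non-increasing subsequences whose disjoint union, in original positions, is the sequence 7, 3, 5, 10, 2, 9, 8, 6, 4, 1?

3

The minimum number of non-increasing subsequences covering a sequence equals the length of its longest strictly increasing subsequence.
LIS length is 3 (e.g. 3, 5, 10), so 3 piles are needed.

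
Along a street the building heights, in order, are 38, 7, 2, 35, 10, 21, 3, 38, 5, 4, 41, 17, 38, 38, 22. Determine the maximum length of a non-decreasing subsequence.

6

Let dp[i] be the length of the longest such subsequence ending at index i:
i:      1  2  3  4  5  6  7  8  9 10 11 12 13 14 15
a[i]:  38  7  2 35 10 21  3 38  5  4 41 17 38 38 22
dp:     1  1  1  2  2  3  2  4  3  3  5  4  5  6  5
Maximum dp value is 6.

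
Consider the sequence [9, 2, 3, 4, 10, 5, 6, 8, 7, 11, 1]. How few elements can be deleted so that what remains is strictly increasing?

Fewest deletions = n − (longest strictly increasing subsequence).
Patience tails:
9 → extends → [9]
2 → replaces 9 → [2]
3 → extends → [2, 3]
4 → extends → [2, 3, 4]
10 → extends → [2, 3, 4, 10]
5 → replaces 10 → [2, 3, 4, 5]
6 → extends → [2, 3, 4, 5, 6]
8 → extends → [2, 3, 4, 5, 6, 8]
7 → replaces 8 → [2, 3, 4, 5, 6, 7]
11 → extends → [2, 3, 4, 5, 6, 7, 11]
1 → replaces 2 → [1, 3, 4, 5, 6, 7, 11]
Longest strictly increasing subsequence has length 7, so deletions = 11 − 7 = 4.

4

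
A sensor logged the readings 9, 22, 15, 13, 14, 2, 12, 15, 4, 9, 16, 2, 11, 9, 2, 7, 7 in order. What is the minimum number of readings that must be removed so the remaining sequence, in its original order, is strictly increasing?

12

Fewest deletions = n − (longest strictly increasing subsequence).
i:      1  2  3  4  5  6  7  8  9 10 11 12 13 14 15 16 17
a[i]:   9 22 15 13 14  2 12 15  4  9 16  2 11  9  2  7  7
dp:     1  2  2  2  3  1  2  4  2  3  5  1  4  3  1  3  3
max dp = 5, so deletions = 17 − 5 = 12.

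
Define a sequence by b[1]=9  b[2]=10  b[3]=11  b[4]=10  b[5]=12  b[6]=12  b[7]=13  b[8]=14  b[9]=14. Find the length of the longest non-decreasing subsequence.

8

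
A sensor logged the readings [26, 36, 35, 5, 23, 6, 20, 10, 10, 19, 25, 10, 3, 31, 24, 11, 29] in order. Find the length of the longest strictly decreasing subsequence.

7

Let dp[i] be the longest strictly decreasing subsequence ending at i:
i:      1  2  3  4  5  6  7  8  9 10 11 12 13 14 15 16 17
a[i]:  26 36 35  5 23  6 20 10 10 19 25 10  3 31 24 11 29
dp:     1  1  2  3  3  4  4  5  5  5  3  6  7  3  4  6  4
Maximum is 7.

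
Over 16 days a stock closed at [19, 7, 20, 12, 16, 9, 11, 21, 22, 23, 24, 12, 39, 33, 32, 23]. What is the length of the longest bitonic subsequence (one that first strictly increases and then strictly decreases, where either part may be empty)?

inc[i] = longest strictly increasing subsequence ending at i; dec[i] = longest strictly decreasing subsequence starting at i:
i:      1  2  3  4  5  6  7  8  9 10 11 12 13 14 15 16
a[i]:  19  7 20 12 16  9 11 21 22 23 24 12 39 33 32 23
inc:    1  1  2  2  3  2  3  4  5  6  7  4  8  8  8  6
dec:    3  1  3  2  2  1  1  2  2  2  2  1  4  3  2  1
Best peak at i=13 (value 39): inc=8, dec=4, length 8+4−1 = 11.

11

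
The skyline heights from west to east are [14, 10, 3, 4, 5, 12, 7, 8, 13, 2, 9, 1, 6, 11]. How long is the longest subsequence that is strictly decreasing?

5

Negate each value so 'decreasing' becomes 'increasing', then run patience tails on the negated sequence:
-14 → extends → [-14]
-10 → extends → [-14, -10]
-3 → extends → [-14, -10, -3]
-4 → replaces -3 → [-14, -10, -4]
-5 → replaces -4 → [-14, -10, -5]
-12 → replaces -10 → [-14, -12, -5]
-7 → replaces -5 → [-14, -12, -7]
-8 → replaces -7 → [-14, -12, -8]
-13 → replaces -12 → [-14, -13, -8]
-2 → extends → [-14, -13, -8, -2]
-9 → replaces -8 → [-14, -13, -9, -2]
-1 → extends → [-14, -13, -9, -2, -1]
-6 → replaces -2 → [-14, -13, -9, -6, -1]
-11 → replaces -9 → [-14, -13, -11, -6, -1]
Five tails, so the longest strictly decreasing subsequence of the original has length 5.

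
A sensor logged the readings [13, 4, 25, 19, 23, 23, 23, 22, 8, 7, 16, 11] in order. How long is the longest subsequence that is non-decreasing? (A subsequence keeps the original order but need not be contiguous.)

5

Track the smallest tail for each achievable length (allowing ties):
13 → extends → [13]
4 → replaces 13 → [4]
25 → extends → [4, 25]
19 → replaces 25 → [4, 19]
23 → extends → [4, 19, 23]
23 → extends → [4, 19, 23, 23]
23 → extends → [4, 19, 23, 23, 23]
22 → replaces 23 → [4, 19, 22, 23, 23]
8 → replaces 19 → [4, 8, 22, 23, 23]
7 → replaces 8 → [4, 7, 22, 23, 23]
16 → replaces 22 → [4, 7, 16, 23, 23]
11 → replaces 16 → [4, 7, 11, 23, 23]
Five tails, so the longest non-decreasing subsequence has length 5 (e.g. 13, 19, 23, 23, 23).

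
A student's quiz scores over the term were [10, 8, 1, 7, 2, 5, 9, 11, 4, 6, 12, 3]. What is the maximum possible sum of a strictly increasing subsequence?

Let S[i] be the best sum of a strictly increasing subsequence ending at i:
i:      1  2  3  4  5  6  7  8  9 10 11 12
a[i]:  10  8  1  7  2  5  9 11  4  6 12  3
S:     10  8  1  8  3  8 17 28  7 14 40  6
Maximum is 40 (e.g. 1 + 2 + 5 + 9 + 11 + 12).

40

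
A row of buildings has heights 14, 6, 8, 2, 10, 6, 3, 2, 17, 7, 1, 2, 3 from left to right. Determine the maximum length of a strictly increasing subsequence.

Let dp[i] be the length of the longest such subsequence ending at index i:
i:      1  2  3  4  5  6  7  8  9 10 11 12 13
a[i]:  14  6  8  2 10  6  3  2 17  7  1  2  3
dp:     1  1  2  1  3  2  2  1  4  3  1  2  3
Maximum dp value is 4.

4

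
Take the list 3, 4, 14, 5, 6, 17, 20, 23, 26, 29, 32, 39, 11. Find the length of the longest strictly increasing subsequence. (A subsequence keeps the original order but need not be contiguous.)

Track the smallest tail for each achievable length (strict):
3 → extends → [3]
4 → extends → [3, 4]
14 → extends → [3, 4, 14]
5 → replaces 14 → [3, 4, 5]
6 → extends → [3, 4, 5, 6]
17 → extends → [3, 4, 5, 6, 17]
20 → extends → [3, 4, 5, 6, 17, 20]
23 → extends → [3, 4, 5, 6, 17, 20, 23]
26 → extends → [3, 4, 5, 6, 17, 20, 23, 26]
29 → extends → [3, 4, 5, 6, 17, 20, 23, 26, 29]
32 → extends → [3, 4, 5, 6, 17, 20, 23, 26, 29, 32]
39 → extends → [3, 4, 5, 6, 17, 20, 23, 26, 29, 32, 39]
11 → replaces 17 → [3, 4, 5, 6, 11, 20, 23, 26, 29, 32, 39]
Eleven tails, so the longest strictly increasing subsequence has length 11 (e.g. 3, 4, 5, 6, 17, 20, 23, 26, 29, 32, 39).

11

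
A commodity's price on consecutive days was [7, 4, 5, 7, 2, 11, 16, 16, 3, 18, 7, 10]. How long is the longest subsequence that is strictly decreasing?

Negate each value so 'decreasing' becomes 'increasing', then run patience tails on the negated sequence:
-7 → extends → [-7]
-4 → extends → [-7, -4]
-5 → replaces -4 → [-7, -5]
-7 → already a tail → [-7, -5]
-2 → extends → [-7, -5, -2]
-11 → replaces -7 → [-11, -5, -2]
-16 → replaces -11 → [-16, -5, -2]
-16 → already a tail → [-16, -5, -2]
-3 → replaces -2 → [-16, -5, -3]
-18 → replaces -16 → [-18, -5, -3]
-7 → replaces -5 → [-18, -7, -3]
-10 → replaces -7 → [-18, -10, -3]
Three tails, so the longest strictly decreasing subsequence of the original has length 3.

3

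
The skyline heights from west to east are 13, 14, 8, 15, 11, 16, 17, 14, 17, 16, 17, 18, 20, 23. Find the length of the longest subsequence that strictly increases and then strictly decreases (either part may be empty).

8

inc[i] = longest strictly increasing subsequence ending at i; dec[i] = longest strictly decreasing subsequence starting at i:
i:      1  2  3  4  5  6  7  8  9 10 11 12 13 14
a[i]:  13 14  8 15 11 16 17 14 17 16 17 18 20 23
inc:    1  2  1  3  2  4  5  3  5  4  5  6  7  8
dec:    2  2  1  2  1  2  2  1  2  1  1  1  1  1
Best peak at i=14 (value 23): inc=8, dec=1, length 8+1−1 = 8.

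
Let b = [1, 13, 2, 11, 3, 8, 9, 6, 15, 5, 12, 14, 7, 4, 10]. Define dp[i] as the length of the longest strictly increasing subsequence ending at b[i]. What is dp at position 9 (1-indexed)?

dp[i] = 1 + max{dp[j] : j<i, b[j]<b[i]} (or 1 if no such j):
i:      1  2  3  4  5  6  7  8  9 10 11 12 13 14 15
b[i]:   1 13  2 11  3  8  9  6 15  5 12 14  7  4 10
dp:     1  2  2  3  3  4  5  4  6  4  6  7  5  4  6
At index 9 the value is 6.

6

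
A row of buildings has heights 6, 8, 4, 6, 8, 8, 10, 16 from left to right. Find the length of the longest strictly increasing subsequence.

Let dp[i] be the length of the longest such subsequence ending at index i:
i:      1  2  3  4  5  6  7  8
a[i]:   6  8  4  6  8  8 10 16
dp:     1  2  1  2  3  3  4  5
Maximum dp value is 5.

5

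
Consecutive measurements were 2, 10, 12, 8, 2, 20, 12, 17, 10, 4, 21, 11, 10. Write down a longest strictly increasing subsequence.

2, 10, 12, 20, 21

Patience tails give the LIS length; then backtrack through the dp parents:
2 → extends → [2]
10 → extends → [2, 10]
12 → extends → [2, 10, 12]
8 → replaces 10 → [2, 8, 12]
2 → already a tail → [2, 8, 12]
20 → extends → [2, 8, 12, 20]
12 → already a tail → [2, 8, 12, 20]
17 → replaces 20 → [2, 8, 12, 17]
10 → replaces 12 → [2, 8, 10, 17]
4 → replaces 8 → [2, 4, 10, 17]
21 → extends → [2, 4, 10, 17, 21]
11 → replaces 17 → [2, 4, 10, 11, 21]
10 → already a tail → [2, 4, 10, 11, 21]
Length 5; one witness is 2, 10, 12, 20, 21.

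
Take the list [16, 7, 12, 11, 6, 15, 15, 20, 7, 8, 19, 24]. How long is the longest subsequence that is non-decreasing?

Let dp[i] be the length of the longest such subsequence ending at index i:
i:      1  2  3  4  5  6  7  8  9 10 11 12
a[i]:  16  7 12 11  6 15 15 20  7  8 19 24
dp:     1  1  2  2  1  3  4  5  2  3  5  6
Maximum dp value is 6.

6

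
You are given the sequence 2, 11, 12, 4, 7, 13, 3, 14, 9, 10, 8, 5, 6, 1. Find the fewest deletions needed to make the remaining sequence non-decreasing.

Fewest deletions = n − (longest non-decreasing subsequence).
i:      1  2  3  4  5  6  7  8  9 10 11 12 13 14
a[i]:   2 11 12  4  7 13  3 14  9 10  8  5  6  1
dp:     1  2  3  2  3  4  2  5  4  5  4  3  4  1
max dp = 5, so deletions = 14 − 5 = 9.

9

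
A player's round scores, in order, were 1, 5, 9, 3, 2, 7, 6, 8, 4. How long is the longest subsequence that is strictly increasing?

Let dp[i] be the length of the longest such subsequence ending at index i:
i:     1 2 3 4 5 6 7 8 9
a[i]:  1 5 9 3 2 7 6 8 4
dp:    1 2 3 2 2 3 3 4 3
Maximum dp value is 4.

4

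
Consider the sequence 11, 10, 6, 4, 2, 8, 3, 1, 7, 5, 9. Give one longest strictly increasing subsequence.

Patience tails give the LIS length; then backtrack through the dp parents:
11 → extends → [11]
10 → replaces 11 → [10]
6 → replaces 10 → [6]
4 → replaces 6 → [4]
2 → replaces 4 → [2]
8 → extends → [2, 8]
3 → replaces 8 → [2, 3]
1 → replaces 2 → [1, 3]
7 → extends → [1, 3, 7]
5 → replaces 7 → [1, 3, 5]
9 → extends → [1, 3, 5, 9]
Length 4; one witness is 2, 3, 7, 9.

2, 3, 7, 9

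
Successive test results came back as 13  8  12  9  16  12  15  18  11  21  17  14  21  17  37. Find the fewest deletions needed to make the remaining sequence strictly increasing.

Fewest deletions = n − (longest strictly increasing subsequence).
i:      1  2  3  4  5  6  7  8  9 10 11 12 13 14 15
a[i]:  13  8 12  9 16 12 15 18 11 21 17 14 21 17 37
dp:     1  1  2  2  3  3  4  5  3  6  5  4  6  5  7
max dp = 7, so deletions = 15 − 7 = 8.

8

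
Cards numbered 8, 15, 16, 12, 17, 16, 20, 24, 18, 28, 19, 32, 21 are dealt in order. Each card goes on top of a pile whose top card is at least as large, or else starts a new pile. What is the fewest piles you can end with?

8

Place each on the leftmost legal pile:
8 → new pile 1 (tops now [8])
15 → new pile 2 (tops now [8, 15])
16 → new pile 3 (tops now [8, 15, 16])
12 → pile 2 (tops now [8, 12, 16])
17 → new pile 4 (tops now [8, 12, 16, 17])
16 → pile 3 (tops now [8, 12, 16, 17])
20 → new pile 5 (tops now [8, 12, 16, 17, 20])
24 → new pile 6 (tops now [8, 12, 16, 17, 20, 24])
18 → pile 5 (tops now [8, 12, 16, 17, 18, 24])
28 → new pile 7 (tops now [8, 12, 16, 17, 18, 24, 28])
19 → pile 6 (tops now [8, 12, 16, 17, 18, 19, 28])
32 → new pile 8 (tops now [8, 12, 16, 17, 18, 19, 28, 32])
21 → pile 7 (tops now [8, 12, 16, 17, 18, 19, 21, 32])
Eight piles.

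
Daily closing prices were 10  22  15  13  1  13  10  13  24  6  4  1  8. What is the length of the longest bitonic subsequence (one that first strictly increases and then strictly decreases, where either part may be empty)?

inc[i] = longest strictly increasing subsequence ending at i; dec[i] = longest strictly decreasing subsequence starting at i:
i:      1  2  3  4  5  6  7  8  9 10 11 12 13
a[i]:  10 22 15 13  1 13 10 13 24  6  4  1  8
inc:    1  2  2  2  1  2  2  3  4  2  2  1  3
dec:    4  7  6  5  1  5  4  4  4  3  2  1  1
Best peak at i=2 (value 22): inc=2, dec=7, length 2+7−1 = 8.

8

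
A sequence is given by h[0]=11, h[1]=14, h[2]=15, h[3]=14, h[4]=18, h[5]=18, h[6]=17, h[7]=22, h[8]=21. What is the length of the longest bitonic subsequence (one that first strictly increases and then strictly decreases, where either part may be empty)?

6

inc[i] = longest strictly increasing subsequence ending at i; dec[i] = longest strictly decreasing subsequence starting at i:
i:      0  1  2  3  4  5  6  7  8
h[i]:  11 14 15 14 18 18 17 22 21
inc:    1  2  3  2  4  4  4  5  5
dec:    1  1  2  1  2  2  1  2  1
Best peak at i=7 (value 22): inc=5, dec=2, length 5+2−1 = 6.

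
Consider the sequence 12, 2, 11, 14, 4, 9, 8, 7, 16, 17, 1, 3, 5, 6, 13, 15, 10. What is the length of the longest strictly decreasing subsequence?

Negate each value so 'decreasing' becomes 'increasing', then run patience tails on the negated sequence:
-12 → extends → [-12]
-2 → extends → [-12, -2]
-11 → replaces -2 → [-12, -11]
-14 → replaces -12 → [-14, -11]
-4 → extends → [-14, -11, -4]
-9 → replaces -4 → [-14, -11, -9]
-8 → extends → [-14, -11, -9, -8]
-7 → extends → [-14, -11, -9, -8, -7]
-16 → replaces -14 → [-16, -11, -9, -8, -7]
-17 → replaces -16 → [-17, -11, -9, -8, -7]
-1 → extends → [-17, -11, -9, -8, -7, -1]
-3 → replaces -1 → [-17, -11, -9, -8, -7, -3]
-5 → replaces -3 → [-17, -11, -9, -8, -7, -5]
-6 → replaces -5 → [-17, -11, -9, -8, -7, -6]
-13 → replaces -11 → [-17, -13, -9, -8, -7, -6]
-15 → replaces -13 → [-17, -15, -9, -8, -7, -6]
-10 → replaces -9 → [-17, -15, -10, -8, -7, -6]
Six tails, so the longest strictly decreasing subsequence of the original has length 6.

6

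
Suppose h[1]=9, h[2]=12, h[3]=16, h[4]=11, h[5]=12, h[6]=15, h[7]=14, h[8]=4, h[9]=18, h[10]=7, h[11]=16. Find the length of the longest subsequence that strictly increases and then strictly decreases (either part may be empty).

inc[i] = longest strictly increasing subsequence ending at i; dec[i] = longest strictly decreasing subsequence starting at i:
i:      1  2  3  4  5  6  7  8  9 10 11
h[i]:   9 12 16 11 12 15 14  4 18  7 16
inc:    1  2  3  2  3  4  4  1  5  2  5
dec:    2  3  4  2  2  3  2  1  2  1  1
Best peak at i=3 (value 16): inc=3, dec=4, length 3+4−1 = 6.

6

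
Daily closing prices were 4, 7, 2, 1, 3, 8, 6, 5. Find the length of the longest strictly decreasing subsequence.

3

Let dp[i] be the longest strictly decreasing subsequence ending at i:
i:     1 2 3 4 5 6 7 8
a[i]:  4 7 2 1 3 8 6 5
dp:    1 1 2 3 2 1 2 3
Maximum is 3.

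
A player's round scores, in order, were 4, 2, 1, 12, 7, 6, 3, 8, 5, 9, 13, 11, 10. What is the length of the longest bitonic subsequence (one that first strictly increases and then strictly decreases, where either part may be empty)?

inc[i] = longest strictly increasing subsequence ending at i; dec[i] = longest strictly decreasing subsequence starting at i:
i:      1  2  3  4  5  6  7  8  9 10 11 12 13
a[i]:   4  2  1 12  7  6  3  8  5  9 13 11 10
inc:    1  1  1  2  2  2  2  3  3  4  5  5  5
dec:    3  2  1  4  3  2  1  2  1  1  3  2  1
Best peak at i=11 (value 13): inc=5, dec=3, length 5+3−1 = 7.

7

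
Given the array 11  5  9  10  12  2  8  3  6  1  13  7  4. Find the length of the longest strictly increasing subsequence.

Let dp[i] be the length of the longest such subsequence ending at index i:
i:      1  2  3  4  5  6  7  8  9 10 11 12 13
a[i]:  11  5  9 10 12  2  8  3  6  1 13  7  4
dp:     1  1  2  3  4  1  2  2  3  1  5  4  3
Maximum dp value is 5.

5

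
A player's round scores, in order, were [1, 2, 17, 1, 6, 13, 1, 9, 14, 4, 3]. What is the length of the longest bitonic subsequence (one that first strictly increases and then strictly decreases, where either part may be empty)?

7

inc[i] = longest strictly increasing subsequence ending at i; dec[i] = longest strictly decreasing subsequence starting at i:
i:      1  2  3  4  5  6  7  8  9 10 11
a[i]:   1  2 17  1  6 13  1  9 14  4  3
inc:    1  2  3  1  3  4  1  4  5  3  3
dec:    1  2  5  1  3  4  1  3  3  2  1
Best peak at i=3 (value 17): inc=3, dec=5, length 3+5−1 = 7.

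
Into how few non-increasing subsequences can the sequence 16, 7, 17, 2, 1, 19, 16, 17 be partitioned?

3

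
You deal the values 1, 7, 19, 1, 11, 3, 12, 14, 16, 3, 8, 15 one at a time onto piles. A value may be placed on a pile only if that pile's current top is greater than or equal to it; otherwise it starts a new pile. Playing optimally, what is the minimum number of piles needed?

6

The minimum number of non-increasing subsequences covering a sequence equals the length of its longest strictly increasing subsequence.
LIS length is 6 (e.g. 1, 7, 11, 12, 14, 16), so 6 piles are needed.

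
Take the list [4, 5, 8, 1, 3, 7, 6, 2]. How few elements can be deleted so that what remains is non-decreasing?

Fewest deletions = n − (longest non-decreasing subsequence).
Patience tails:
4 → extends → [4]
5 → extends → [4, 5]
8 → extends → [4, 5, 8]
1 → replaces 4 → [1, 5, 8]
3 → replaces 5 → [1, 3, 8]
7 → replaces 8 → [1, 3, 7]
6 → replaces 7 → [1, 3, 6]
2 → replaces 3 → [1, 2, 6]
Longest non-decreasing subsequence has length 3, so deletions = 8 − 3 = 5.

5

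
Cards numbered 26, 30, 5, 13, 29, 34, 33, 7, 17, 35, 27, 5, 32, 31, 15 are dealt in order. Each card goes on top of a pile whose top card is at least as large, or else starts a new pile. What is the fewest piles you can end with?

Place each on the leftmost legal pile:
26 → new pile 1 (tops now [26])
30 → new pile 2 (tops now [26, 30])
5 → pile 1 (tops now [5, 30])
13 → pile 2 (tops now [5, 13])
29 → new pile 3 (tops now [5, 13, 29])
34 → new pile 4 (tops now [5, 13, 29, 34])
33 → pile 4 (tops now [5, 13, 29, 33])
7 → pile 2 (tops now [5, 7, 29, 33])
17 → pile 3 (tops now [5, 7, 17, 33])
35 → new pile 5 (tops now [5, 7, 17, 33, 35])
27 → pile 4 (tops now [5, 7, 17, 27, 35])
5 → pile 1 (tops now [5, 7, 17, 27, 35])
32 → pile 5 (tops now [5, 7, 17, 27, 32])
31 → pile 5 (tops now [5, 7, 17, 27, 31])
15 → pile 3 (tops now [5, 7, 15, 27, 31])
Five piles.

5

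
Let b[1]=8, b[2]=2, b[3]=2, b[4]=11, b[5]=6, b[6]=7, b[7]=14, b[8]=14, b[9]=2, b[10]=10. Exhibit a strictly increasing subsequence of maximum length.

Patience tails give the LIS length; then backtrack through the dp parents:
8 → extends → [8]
2 → replaces 8 → [2]
2 → already a tail → [2]
11 → extends → [2, 11]
6 → replaces 11 → [2, 6]
7 → extends → [2, 6, 7]
14 → extends → [2, 6, 7, 14]
14 → already a tail → [2, 6, 7, 14]
2 → already a tail → [2, 6, 7, 14]
10 → replaces 14 → [2, 6, 7, 10]
Length 4; one witness is 2, 6, 7, 14.

2, 6, 7, 14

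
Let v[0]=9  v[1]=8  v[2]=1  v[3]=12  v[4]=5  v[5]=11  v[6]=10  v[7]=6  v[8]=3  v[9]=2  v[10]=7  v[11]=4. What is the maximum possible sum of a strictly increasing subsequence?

Let S[i] be the best sum of a strictly increasing subsequence ending at i:
i:      0  1  2  3  4  5  6  7  8  9 10 11
v[i]:   9  8  1 12  5 11 10  6  3  2  7  4
S:      9  8  1 21  6 20 19 12  4  3 19  8
Maximum is 21 (e.g. 9 + 12).

21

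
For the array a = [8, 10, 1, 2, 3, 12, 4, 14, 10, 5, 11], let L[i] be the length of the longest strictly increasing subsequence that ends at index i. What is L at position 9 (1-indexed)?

5

dp[i] = 1 + max{dp[j] : j<i, a[j]<a[i]} (or 1 if no such j):
i:      1  2  3  4  5  6  7  8  9 10 11
a[i]:   8 10  1  2  3 12  4 14 10  5 11
dp:     1  2  1  2  3  4  4  5  5  5  6
At index 9 the value is 5.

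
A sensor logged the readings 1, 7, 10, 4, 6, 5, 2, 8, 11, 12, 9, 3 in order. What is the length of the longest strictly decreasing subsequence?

4

Negate each value so 'decreasing' becomes 'increasing', then run patience tails on the negated sequence:
-1 → extends → [-1]
-7 → replaces -1 → [-7]
-10 → replaces -7 → [-10]
-4 → extends → [-10, -4]
-6 → replaces -4 → [-10, -6]
-5 → extends → [-10, -6, -5]
-2 → extends → [-10, -6, -5, -2]
-8 → replaces -6 → [-10, -8, -5, -2]
-11 → replaces -10 → [-11, -8, -5, -2]
-12 → replaces -11 → [-12, -8, -5, -2]
-9 → replaces -8 → [-12, -9, -5, -2]
-3 → replaces -2 → [-12, -9, -5, -3]
Four tails, so the longest strictly decreasing subsequence of the original has length 4.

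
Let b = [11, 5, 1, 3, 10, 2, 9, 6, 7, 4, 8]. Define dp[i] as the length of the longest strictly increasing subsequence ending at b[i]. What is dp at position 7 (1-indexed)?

3

dp[i] = 1 + max{dp[j] : j<i, b[j]<b[i]} (or 1 if no such j):
i:      1  2  3  4  5  6  7  8  9 10 11
b[i]:  11  5  1  3 10  2  9  6  7  4  8
dp:     1  1  1  2  3  2  3  3  4  3  5
At index 7 the value is 3.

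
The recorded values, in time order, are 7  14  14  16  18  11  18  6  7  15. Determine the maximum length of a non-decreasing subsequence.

Track the smallest tail for each achievable length (allowing ties):
7 → extends → [7]
14 → extends → [7, 14]
14 → extends → [7, 14, 14]
16 → extends → [7, 14, 14, 16]
18 → extends → [7, 14, 14, 16, 18]
11 → replaces 14 → [7, 11, 14, 16, 18]
18 → extends → [7, 11, 14, 16, 18, 18]
6 → replaces 7 → [6, 11, 14, 16, 18, 18]
7 → replaces 11 → [6, 7, 14, 16, 18, 18]
15 → replaces 16 → [6, 7, 14, 15, 18, 18]
Six tails, so the longest non-decreasing subsequence has length 6 (e.g. 7, 14, 14, 16, 18, 18).

6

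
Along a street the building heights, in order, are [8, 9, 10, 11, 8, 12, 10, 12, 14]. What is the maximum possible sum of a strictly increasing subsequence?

64

Let S[i] be the best sum of a strictly increasing subsequence ending at i:
i:      1  2  3  4  5  6  7  8  9
a[i]:   8  9 10 11  8 12 10 12 14
S:      8 17 27 38  8 50 27 50 64
Maximum is 64 (e.g. 8 + 9 + 10 + 11 + 12 + 14).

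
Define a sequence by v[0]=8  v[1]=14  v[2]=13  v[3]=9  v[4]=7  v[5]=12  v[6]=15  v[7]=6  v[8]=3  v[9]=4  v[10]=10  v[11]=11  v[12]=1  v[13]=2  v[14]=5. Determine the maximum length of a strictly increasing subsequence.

4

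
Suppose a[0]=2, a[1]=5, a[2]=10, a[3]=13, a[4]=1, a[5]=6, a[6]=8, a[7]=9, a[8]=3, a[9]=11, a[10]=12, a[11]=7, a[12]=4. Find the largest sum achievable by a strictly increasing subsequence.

53

Let S[i] be the best sum of a strictly increasing subsequence ending at i:
i:      0  1  2  3  4  5  6  7  8  9 10 11 12
a[i]:   2  5 10 13  1  6  8  9  3 11 12  7  4
S:      2  7 17 30  1 13 21 30  5 41 53 20  9
Maximum is 53 (e.g. 2 + 5 + 6 + 8 + 9 + 11 + 12).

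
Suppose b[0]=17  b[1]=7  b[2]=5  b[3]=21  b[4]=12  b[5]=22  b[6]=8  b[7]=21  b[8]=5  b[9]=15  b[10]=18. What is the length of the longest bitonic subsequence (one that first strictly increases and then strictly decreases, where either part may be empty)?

inc[i] = longest strictly increasing subsequence ending at i; dec[i] = longest strictly decreasing subsequence starting at i:
i:      0  1  2  3  4  5  6  7  8  9 10
b[i]:  17  7  5 21 12 22  8 21  5 15 18
inc:    1  1  1  2  2  3  2  3  1  3  4
dec:    4  2  1  4  3  3  2  2  1  1  1
Best peak at i=3 (value 21): inc=2, dec=4, length 2+4−1 = 5.

5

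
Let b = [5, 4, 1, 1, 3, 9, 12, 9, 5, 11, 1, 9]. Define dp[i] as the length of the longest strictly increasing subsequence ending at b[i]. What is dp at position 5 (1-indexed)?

2

dp[i] = 1 + max{dp[j] : j<i, b[j]<b[i]} (or 1 if no such j):
i:      1  2  3  4  5  6  7  8  9 10 11 12
b[i]:   5  4  1  1  3  9 12  9  5 11  1  9
dp:     1  1  1  1  2  3  4  3  3  4  1  4
At index 5 the value is 2.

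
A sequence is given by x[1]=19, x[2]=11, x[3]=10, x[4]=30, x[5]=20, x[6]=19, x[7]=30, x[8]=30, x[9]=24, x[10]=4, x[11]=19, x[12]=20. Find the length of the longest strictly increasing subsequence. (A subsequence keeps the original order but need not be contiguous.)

3

Let dp[i] be the length of the longest such subsequence ending at index i:
i:      1  2  3  4  5  6  7  8  9 10 11 12
x[i]:  19 11 10 30 20 19 30 30 24  4 19 20
dp:     1  1  1  2  2  2  3  3  3  1  2  3
Maximum dp value is 3.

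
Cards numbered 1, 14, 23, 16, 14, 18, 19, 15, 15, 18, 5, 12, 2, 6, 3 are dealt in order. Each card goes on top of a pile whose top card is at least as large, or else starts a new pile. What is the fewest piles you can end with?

Place each on the leftmost legal pile:
1 → new pile 1 (tops now [1])
14 → new pile 2 (tops now [1, 14])
23 → new pile 3 (tops now [1, 14, 23])
16 → pile 3 (tops now [1, 14, 16])
14 → pile 2 (tops now [1, 14, 16])
18 → new pile 4 (tops now [1, 14, 16, 18])
19 → new pile 5 (tops now [1, 14, 16, 18, 19])
15 → pile 3 (tops now [1, 14, 15, 18, 19])
15 → pile 3 (tops now [1, 14, 15, 18, 19])
18 → pile 4 (tops now [1, 14, 15, 18, 19])
5 → pile 2 (tops now [1, 5, 15, 18, 19])
12 → pile 3 (tops now [1, 5, 12, 18, 19])
2 → pile 2 (tops now [1, 2, 12, 18, 19])
6 → pile 3 (tops now [1, 2, 6, 18, 19])
3 → pile 3 (tops now [1, 2, 3, 18, 19])
Five piles.

5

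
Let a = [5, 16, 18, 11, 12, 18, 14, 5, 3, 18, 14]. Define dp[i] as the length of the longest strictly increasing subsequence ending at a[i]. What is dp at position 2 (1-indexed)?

2

dp[i] = 1 + max{dp[j] : j<i, a[j]<a[i]} (or 1 if no such j):
i:      1  2  3  4  5  6  7  8  9 10 11
a[i]:   5 16 18 11 12 18 14  5  3 18 14
dp:     1  2  3  2  3  4  4  1  1  5  4
At index 2 the value is 2.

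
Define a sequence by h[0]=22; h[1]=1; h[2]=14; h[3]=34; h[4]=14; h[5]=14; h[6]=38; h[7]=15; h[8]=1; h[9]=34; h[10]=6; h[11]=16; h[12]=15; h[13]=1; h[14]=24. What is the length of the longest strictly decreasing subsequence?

5

Negate each value so 'decreasing' becomes 'increasing', then run patience tails on the negated sequence:
-22 → extends → [-22]
-1 → extends → [-22, -1]
-14 → replaces -1 → [-22, -14]
-34 → replaces -22 → [-34, -14]
-14 → already a tail → [-34, -14]
-14 → already a tail → [-34, -14]
-38 → replaces -34 → [-38, -14]
-15 → replaces -14 → [-38, -15]
-1 → extends → [-38, -15, -1]
-34 → replaces -15 → [-38, -34, -1]
-6 → replaces -1 → [-38, -34, -6]
-16 → replaces -6 → [-38, -34, -16]
-15 → extends → [-38, -34, -16, -15]
-1 → extends → [-38, -34, -16, -15, -1]
-24 → replaces -16 → [-38, -34, -24, -15, -1]
Five tails, so the longest strictly decreasing subsequence of the original has length 5.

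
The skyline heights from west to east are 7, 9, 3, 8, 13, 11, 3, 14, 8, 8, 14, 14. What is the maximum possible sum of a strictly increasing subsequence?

43

Let S[i] be the best sum of a strictly increasing subsequence ending at i:
i:      1  2  3  4  5  6  7  8  9 10 11 12
a[i]:   7  9  3  8 13 11  3 14  8  8 14 14
S:      7 16  3 15 29 27  3 43 15 15 43 43
Maximum is 43 (e.g. 7 + 9 + 13 + 14).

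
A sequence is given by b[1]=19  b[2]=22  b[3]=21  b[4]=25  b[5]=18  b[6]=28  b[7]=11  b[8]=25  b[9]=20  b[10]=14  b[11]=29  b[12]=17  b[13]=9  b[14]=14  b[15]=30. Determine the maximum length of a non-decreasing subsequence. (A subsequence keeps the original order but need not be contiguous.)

6

Track the smallest tail for each achievable length (allowing ties):
19 → extends → [19]
22 → extends → [19, 22]
21 → replaces 22 → [19, 21]
25 → extends → [19, 21, 25]
18 → replaces 19 → [18, 21, 25]
28 → extends → [18, 21, 25, 28]
11 → replaces 18 → [11, 21, 25, 28]
25 → replaces 28 → [11, 21, 25, 25]
20 → replaces 21 → [11, 20, 25, 25]
14 → replaces 20 → [11, 14, 25, 25]
29 → extends → [11, 14, 25, 25, 29]
17 → replaces 25 → [11, 14, 17, 25, 29]
9 → replaces 11 → [9, 14, 17, 25, 29]
14 → replaces 17 → [9, 14, 14, 25, 29]
30 → extends → [9, 14, 14, 25, 29, 30]
Six tails, so the longest non-decreasing subsequence has length 6 (e.g. 19, 22, 25, 28, 29, 30).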